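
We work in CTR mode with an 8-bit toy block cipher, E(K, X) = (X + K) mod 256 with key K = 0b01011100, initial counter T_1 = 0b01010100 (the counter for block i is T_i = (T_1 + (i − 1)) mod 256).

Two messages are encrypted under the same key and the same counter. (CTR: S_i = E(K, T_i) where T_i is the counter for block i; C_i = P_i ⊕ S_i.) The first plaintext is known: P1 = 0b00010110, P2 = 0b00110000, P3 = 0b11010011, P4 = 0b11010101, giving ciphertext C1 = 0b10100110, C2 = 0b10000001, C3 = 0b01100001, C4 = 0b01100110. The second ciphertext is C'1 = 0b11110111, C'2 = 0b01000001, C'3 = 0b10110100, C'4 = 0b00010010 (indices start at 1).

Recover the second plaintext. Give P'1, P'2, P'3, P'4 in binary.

P'1 = 0b01000111, P'2 = 0b11110000, P'3 = 0b00000110, P'4 = 0b10100001

In CTR with a reused counter, both messages share the same keystream S_i, so C_i ⊕ C'_i = P_i ⊕ P'_i and thus P'_i = P_i ⊕ C_i ⊕ C'_i.
P'1: 0b00010110 ⊕ 0b10100110 ⊕ 0b11110111 = 0b01000111.
P'2: 0b00110000 ⊕ 0b10000001 ⊕ 0b01000001 = 0b11110000.
P'3: 0b11010011 ⊕ 0b01100001 ⊕ 0b10110100 = 0b00000110.
P'4: 0b11010101 ⊕ 0b01100110 ⊕ 0b00010010 = 0b10100001.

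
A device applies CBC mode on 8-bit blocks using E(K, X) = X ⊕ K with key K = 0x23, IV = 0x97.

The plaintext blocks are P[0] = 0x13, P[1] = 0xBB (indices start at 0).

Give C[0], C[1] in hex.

CBC encryption: C_i = E(K, P_i ⊕ C_{i−1}), with C_{−1} = IV.
C[0]: P[0] ⊕ 0x97 = 0x84; E(K, 0x84) = 0xA7.
C[1]: P[1] ⊕ 0xA7 = 0x1C; E(K, 0x1C) = 0x3F.

C[0] = 0xA7, C[1] = 0x3F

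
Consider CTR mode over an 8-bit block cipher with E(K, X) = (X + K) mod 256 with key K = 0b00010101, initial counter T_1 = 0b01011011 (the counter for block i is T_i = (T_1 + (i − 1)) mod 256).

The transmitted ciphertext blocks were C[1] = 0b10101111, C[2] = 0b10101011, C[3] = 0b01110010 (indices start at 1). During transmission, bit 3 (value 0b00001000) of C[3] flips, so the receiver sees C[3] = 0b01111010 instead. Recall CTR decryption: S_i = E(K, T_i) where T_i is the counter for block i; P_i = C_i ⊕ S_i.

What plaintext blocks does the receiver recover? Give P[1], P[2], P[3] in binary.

Only C[3] changed, to 0b01111010. In CTR, a change in C_i flips the same bit in P_i only; the keystream is unaffected. Decrypting the received ciphertext:
P[1]: T = 0b01011011, S = E(K, T) = 0b01110000; 0b10101111 ⊕ 0b01110000 = 0b11011111.
P[2]: T = 0b01011100, S = E(K, T) = 0b01110001; 0b10101011 ⊕ 0b01110001 = 0b11011010.
P[3]: T = 0b01011101, S = E(K, T) = 0b01110010; 0b01111010 ⊕ 0b01110010 = 0b00001000.
Blocks that differ from the original plaintext: P[3].

P[1] = 0b11011111, P[2] = 0b11011010, P[3] = 0b00001000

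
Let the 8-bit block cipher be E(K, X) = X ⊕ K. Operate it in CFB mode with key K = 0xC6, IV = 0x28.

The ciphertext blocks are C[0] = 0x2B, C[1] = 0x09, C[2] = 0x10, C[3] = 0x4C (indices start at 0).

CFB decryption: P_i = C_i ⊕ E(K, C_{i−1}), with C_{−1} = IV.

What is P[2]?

P[2] = 0xDF

P[2]: E(K, 0x09) = 0xCF; 0x10 ⊕ 0xCF = 0xDF.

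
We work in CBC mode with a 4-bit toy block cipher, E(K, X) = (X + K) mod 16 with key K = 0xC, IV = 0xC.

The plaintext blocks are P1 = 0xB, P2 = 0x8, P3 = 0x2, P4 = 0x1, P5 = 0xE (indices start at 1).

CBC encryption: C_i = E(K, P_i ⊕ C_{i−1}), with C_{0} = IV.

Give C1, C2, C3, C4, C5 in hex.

C1: P1 ⊕ 0xC = 0x7; E(K, 0x7) = 0x3.
C2: P2 ⊕ 0x3 = 0xB; E(K, 0xB) = 0x7.
C3: P3 ⊕ 0x7 = 0x5; E(K, 0x5) = 0x1.
C4: P4 ⊕ 0x1 = 0x0; E(K, 0x0) = 0xC.
C5: P5 ⊕ 0xC = 0x2; E(K, 0x2) = 0xE.

C1 = 0x3, C2 = 0x7, C3 = 0x1, C4 = 0xC, C5 = 0xE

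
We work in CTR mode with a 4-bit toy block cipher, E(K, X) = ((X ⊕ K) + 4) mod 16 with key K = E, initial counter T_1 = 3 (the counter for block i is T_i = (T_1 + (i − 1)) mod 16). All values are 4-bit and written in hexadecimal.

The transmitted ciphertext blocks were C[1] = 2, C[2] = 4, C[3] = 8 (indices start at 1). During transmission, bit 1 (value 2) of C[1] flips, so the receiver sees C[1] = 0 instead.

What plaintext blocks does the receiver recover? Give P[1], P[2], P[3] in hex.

P[1] = 1, P[2] = A, P[3] = 7

CTR decryption: S_i = E(K, T_i) where T_i is the counter for block i; P_i = C_i ⊕ S_i.
Only C[1] changed, to 0. In CTR, a change in C_i flips the same bit in P_i only; the keystream is unaffected. Decrypting the received ciphertext:
P[1]: T = 3, S = E(K, T) = 1; 0 ⊕ 1 = 1.
P[2]: T = 4, S = E(K, T) = E; 4 ⊕ E = A.
P[3]: T = 5, S = E(K, T) = F; 8 ⊕ F = 7.
Blocks that differ from the original plaintext: P[1].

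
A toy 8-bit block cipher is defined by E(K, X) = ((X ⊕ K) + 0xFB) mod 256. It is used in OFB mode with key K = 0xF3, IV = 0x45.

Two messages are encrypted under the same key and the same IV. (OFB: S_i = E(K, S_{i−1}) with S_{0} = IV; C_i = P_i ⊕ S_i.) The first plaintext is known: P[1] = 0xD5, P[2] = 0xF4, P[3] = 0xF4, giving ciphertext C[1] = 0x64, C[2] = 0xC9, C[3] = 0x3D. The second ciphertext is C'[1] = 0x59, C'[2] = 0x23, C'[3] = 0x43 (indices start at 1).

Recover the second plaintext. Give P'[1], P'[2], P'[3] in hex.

In OFB with a reused IV, both messages share the same keystream S_i, so C_i ⊕ C'_i = P_i ⊕ P'_i and thus P'_i = P_i ⊕ C_i ⊕ C'_i.
P'[1]: 0xD5 ⊕ 0x64 ⊕ 0x59 = 0xE8.
P'[2]: 0xF4 ⊕ 0xC9 ⊕ 0x23 = 0x1E.
P'[3]: 0xF4 ⊕ 0x3D ⊕ 0x43 = 0x8A.

P'[1] = 0xE8, P'[2] = 0x1E, P'[3] = 0x8A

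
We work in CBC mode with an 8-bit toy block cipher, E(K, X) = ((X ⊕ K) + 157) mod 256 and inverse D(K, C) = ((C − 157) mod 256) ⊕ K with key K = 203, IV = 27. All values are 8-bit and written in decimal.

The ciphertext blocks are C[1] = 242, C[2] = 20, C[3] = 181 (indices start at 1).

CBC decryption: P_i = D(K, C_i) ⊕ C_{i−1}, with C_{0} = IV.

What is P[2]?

P[2]: D(K, 20) = 188; 188 ⊕ 242 = 78.

P[2] = 78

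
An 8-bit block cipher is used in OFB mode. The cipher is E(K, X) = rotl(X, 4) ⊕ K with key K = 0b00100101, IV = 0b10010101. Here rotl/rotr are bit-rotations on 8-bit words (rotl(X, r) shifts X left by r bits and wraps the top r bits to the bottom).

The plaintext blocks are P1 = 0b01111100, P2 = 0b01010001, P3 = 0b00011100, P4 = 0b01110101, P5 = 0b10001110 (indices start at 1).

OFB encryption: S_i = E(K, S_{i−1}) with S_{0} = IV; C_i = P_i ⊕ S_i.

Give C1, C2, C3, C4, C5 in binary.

C1 = 0b00000000, C2 = 0b10110011, C3 = 0b00010111, C4 = 0b11100000, C5 = 0b11110010

C1: S = E(K, 0b10010101) = 0b01111100; 0b01111100 ⊕ 0b01111100 = 0b00000000.
C2: S = E(K, 0b01111100) = 0b11100010; 0b01010001 ⊕ 0b11100010 = 0b10110011.
C3: S = E(K, 0b11100010) = 0b00001011; 0b00011100 ⊕ 0b00001011 = 0b00010111.
C4: S = E(K, 0b00001011) = 0b10010101; 0b01110101 ⊕ 0b10010101 = 0b11100000.
C5: S = E(K, 0b10010101) = 0b01111100; 0b10001110 ⊕ 0b01111100 = 0b11110010.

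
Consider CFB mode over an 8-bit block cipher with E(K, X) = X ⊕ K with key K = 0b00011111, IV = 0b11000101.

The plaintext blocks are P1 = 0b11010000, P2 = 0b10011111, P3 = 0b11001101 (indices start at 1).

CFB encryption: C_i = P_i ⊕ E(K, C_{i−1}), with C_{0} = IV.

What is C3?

C3 = 0b01011000

C1: E(K, 0b11000101) = 0b11011010; 0b11010000 ⊕ 0b11011010 = 0b00001010.
C2: E(K, 0b00001010) = 0b00010101; 0b10011111 ⊕ 0b00010101 = 0b10001010.
C3: E(K, 0b10001010) = 0b10010101; 0b11001101 ⊕ 0b10010101 = 0b01011000.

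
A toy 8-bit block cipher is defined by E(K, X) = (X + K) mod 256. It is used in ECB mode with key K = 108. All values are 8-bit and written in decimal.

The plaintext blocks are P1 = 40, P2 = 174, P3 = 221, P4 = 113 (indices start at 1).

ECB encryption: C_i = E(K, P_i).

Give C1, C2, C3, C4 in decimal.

C1: E(K, 40) = 148.
C2: E(K, 174) = 26.
C3: E(K, 221) = 73.
C4: E(K, 113) = 221.

C1 = 148, C2 = 26, C3 = 73, C4 = 221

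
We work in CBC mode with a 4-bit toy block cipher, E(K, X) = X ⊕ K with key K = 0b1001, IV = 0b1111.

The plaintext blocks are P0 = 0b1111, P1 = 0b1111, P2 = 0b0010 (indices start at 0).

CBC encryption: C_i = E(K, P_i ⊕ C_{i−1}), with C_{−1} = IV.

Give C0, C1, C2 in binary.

C0 = 0b1001, C1 = 0b1111, C2 = 0b0100

C0: P0 ⊕ 0b1111 = 0b0000; E(K, 0b0000) = 0b1001.
C1: P1 ⊕ 0b1001 = 0b0110; E(K, 0b0110) = 0b1111.
C2: P2 ⊕ 0b1111 = 0b1101; E(K, 0b1101) = 0b0100.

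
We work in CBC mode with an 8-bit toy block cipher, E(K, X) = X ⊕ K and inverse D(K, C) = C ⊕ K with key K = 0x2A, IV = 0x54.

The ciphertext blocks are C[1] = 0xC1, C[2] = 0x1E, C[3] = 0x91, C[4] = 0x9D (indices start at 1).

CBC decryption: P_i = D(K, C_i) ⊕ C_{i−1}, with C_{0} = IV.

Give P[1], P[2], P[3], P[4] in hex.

P[1] = 0xBF, P[2] = 0xF5, P[3] = 0xA5, P[4] = 0x26

P[1]: D(K, 0xC1) = 0xEB; 0xEB ⊕ 0x54 = 0xBF.
P[2]: D(K, 0x1E) = 0x34; 0x34 ⊕ 0xC1 = 0xF5.
P[3]: D(K, 0x91) = 0xBB; 0xBB ⊕ 0x1E = 0xA5.
P[4]: D(K, 0x9D) = 0xB7; 0xB7 ⊕ 0x91 = 0x26.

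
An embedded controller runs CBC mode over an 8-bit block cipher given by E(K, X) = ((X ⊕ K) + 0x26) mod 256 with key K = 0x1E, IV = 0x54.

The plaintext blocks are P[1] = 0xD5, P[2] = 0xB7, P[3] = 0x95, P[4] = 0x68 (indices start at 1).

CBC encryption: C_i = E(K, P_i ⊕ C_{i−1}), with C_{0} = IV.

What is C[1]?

C[1]: P[1] ⊕ 0x54 = 0x81; E(K, 0x81) = 0xC5.

C[1] = 0xC5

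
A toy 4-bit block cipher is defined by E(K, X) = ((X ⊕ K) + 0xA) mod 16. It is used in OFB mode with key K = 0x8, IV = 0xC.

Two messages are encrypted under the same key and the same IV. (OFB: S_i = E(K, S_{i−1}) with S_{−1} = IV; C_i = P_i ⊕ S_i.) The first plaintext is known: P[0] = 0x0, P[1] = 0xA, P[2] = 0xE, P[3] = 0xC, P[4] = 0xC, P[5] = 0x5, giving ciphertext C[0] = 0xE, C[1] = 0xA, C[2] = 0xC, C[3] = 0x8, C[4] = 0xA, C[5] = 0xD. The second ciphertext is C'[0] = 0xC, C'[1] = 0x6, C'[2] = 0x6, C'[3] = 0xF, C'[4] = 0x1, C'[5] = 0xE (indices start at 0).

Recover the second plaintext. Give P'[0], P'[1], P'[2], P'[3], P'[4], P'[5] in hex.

In OFB with a reused IV, both messages share the same keystream S_i, so C_i ⊕ C'_i = P_i ⊕ P'_i and thus P'_i = P_i ⊕ C_i ⊕ C'_i.
P'[0]: 0x0 ⊕ 0xE ⊕ 0xC = 0x2.
P'[1]: 0xA ⊕ 0xA ⊕ 0x6 = 0x6.
P'[2]: 0xE ⊕ 0xC ⊕ 0x6 = 0x4.
P'[3]: 0xC ⊕ 0x8 ⊕ 0xF = 0xB.
P'[4]: 0xC ⊕ 0xA ⊕ 0x1 = 0x7.
P'[5]: 0x5 ⊕ 0xD ⊕ 0xE = 0x6.

P'[0] = 0x2, P'[1] = 0x6, P'[2] = 0x4, P'[3] = 0xB, P'[4] = 0x7, P'[5] = 0x6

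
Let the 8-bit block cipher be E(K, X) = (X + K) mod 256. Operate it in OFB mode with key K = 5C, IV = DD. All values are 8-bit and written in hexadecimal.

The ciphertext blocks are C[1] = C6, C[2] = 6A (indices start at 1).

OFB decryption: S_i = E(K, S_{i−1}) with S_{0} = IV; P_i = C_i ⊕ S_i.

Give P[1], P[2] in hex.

P[1] = FF, P[2] = FF

P[1]: S = E(K, DD) = 39; C6 ⊕ 39 = FF.
P[2]: S = E(K, 39) = 95; 6A ⊕ 95 = FF.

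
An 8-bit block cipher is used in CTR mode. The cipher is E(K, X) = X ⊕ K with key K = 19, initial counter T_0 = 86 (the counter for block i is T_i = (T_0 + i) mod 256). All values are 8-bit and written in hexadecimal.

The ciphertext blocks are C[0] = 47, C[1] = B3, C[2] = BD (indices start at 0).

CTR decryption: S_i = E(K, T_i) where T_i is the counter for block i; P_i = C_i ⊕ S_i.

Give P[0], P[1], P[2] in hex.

P[0]: T = 86, S = E(K, T) = 9F; 47 ⊕ 9F = D8.
P[1]: T = 87, S = E(K, T) = 9E; B3 ⊕ 9E = 2D.
P[2]: T = 88, S = E(K, T) = 91; BD ⊕ 91 = 2C.

P[0] = D8, P[1] = 2D, P[2] = 2C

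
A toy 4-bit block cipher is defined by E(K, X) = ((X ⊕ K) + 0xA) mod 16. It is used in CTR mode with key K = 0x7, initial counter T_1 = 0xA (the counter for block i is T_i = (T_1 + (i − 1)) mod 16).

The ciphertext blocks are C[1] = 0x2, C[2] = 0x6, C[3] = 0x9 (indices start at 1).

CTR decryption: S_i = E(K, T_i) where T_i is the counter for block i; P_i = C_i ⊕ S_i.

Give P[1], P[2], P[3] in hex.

P[1] = 0x5, P[2] = 0x0, P[3] = 0xC

P[1]: T = 0xA, S = E(K, T) = 0x7; 0x2 ⊕ 0x7 = 0x5.
P[2]: T = 0xB, S = E(K, T) = 0x6; 0x6 ⊕ 0x6 = 0x0.
P[3]: T = 0xC, S = E(K, T) = 0x5; 0x9 ⊕ 0x5 = 0xC.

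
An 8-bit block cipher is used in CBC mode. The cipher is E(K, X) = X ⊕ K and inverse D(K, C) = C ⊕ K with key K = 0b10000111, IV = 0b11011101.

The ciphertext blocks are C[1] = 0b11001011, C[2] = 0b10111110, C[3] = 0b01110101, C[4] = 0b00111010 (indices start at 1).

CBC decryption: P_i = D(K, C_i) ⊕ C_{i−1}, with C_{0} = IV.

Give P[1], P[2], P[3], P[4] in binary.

P[1]: D(K, 0b11001011) = 0b01001100; 0b01001100 ⊕ 0b11011101 = 0b10010001.
P[2]: D(K, 0b10111110) = 0b00111001; 0b00111001 ⊕ 0b11001011 = 0b11110010.
P[3]: D(K, 0b01110101) = 0b11110010; 0b11110010 ⊕ 0b10111110 = 0b01001100.
P[4]: D(K, 0b00111010) = 0b10111101; 0b10111101 ⊕ 0b01110101 = 0b11001000.

P[1] = 0b10010001, P[2] = 0b11110010, P[3] = 0b01001100, P[4] = 0b11001000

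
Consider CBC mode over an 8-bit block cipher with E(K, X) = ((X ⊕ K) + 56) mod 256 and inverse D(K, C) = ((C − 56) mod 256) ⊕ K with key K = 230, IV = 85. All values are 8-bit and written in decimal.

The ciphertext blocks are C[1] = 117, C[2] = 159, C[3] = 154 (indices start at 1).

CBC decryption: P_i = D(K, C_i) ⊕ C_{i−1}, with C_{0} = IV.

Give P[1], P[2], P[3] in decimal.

P[1] = 142, P[2] = 244, P[3] = 27

P[1]: D(K, 117) = 219; 219 ⊕ 85 = 142.
P[2]: D(K, 159) = 129; 129 ⊕ 117 = 244.
P[3]: D(K, 154) = 132; 132 ⊕ 159 = 27.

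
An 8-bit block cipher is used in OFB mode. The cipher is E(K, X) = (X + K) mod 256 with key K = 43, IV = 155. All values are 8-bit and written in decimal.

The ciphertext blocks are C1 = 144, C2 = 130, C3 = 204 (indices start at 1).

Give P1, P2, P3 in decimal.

P1 = 86, P2 = 115, P3 = 208

OFB decryption: S_i = E(K, S_{i−1}) with S_{0} = IV; P_i = C_i ⊕ S_i.
P1: S = E(K, 155) = 198; 144 ⊕ 198 = 86.
P2: S = E(K, 198) = 241; 130 ⊕ 241 = 115.
P3: S = E(K, 241) = 28; 204 ⊕ 28 = 208.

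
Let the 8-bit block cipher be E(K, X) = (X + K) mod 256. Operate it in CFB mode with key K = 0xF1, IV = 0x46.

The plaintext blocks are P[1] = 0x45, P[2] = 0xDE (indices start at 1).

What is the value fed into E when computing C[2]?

0x72

CFB encryption: C_i = P_i ⊕ E(K, C_{i−1}), with C_{0} = IV.
C[1]: E(K, 0x46) = 0x37; 0x45 ⊕ 0x37 = 0x72.
C[2]: E(K, 0x72) = 0x63; 0xDE ⊕ 0x63 = 0xBD.
So the input to E for block [2] is 0x72.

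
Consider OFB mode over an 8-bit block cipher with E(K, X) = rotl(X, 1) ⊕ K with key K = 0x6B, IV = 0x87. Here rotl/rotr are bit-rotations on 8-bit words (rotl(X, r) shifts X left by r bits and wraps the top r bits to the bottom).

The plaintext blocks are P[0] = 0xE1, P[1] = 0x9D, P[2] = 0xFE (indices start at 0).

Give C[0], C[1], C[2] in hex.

C[0] = 0x85, C[1] = 0x3E, C[2] = 0xD2

OFB encryption: S_i = E(K, S_{i−1}) with S_{−1} = IV; C_i = P_i ⊕ S_i.
C[0]: S = E(K, 0x87) = 0x64; 0xE1 ⊕ 0x64 = 0x85.
C[1]: S = E(K, 0x64) = 0xA3; 0x9D ⊕ 0xA3 = 0x3E.
C[2]: S = E(K, 0xA3) = 0x2C; 0xFE ⊕ 0x2C = 0xD2.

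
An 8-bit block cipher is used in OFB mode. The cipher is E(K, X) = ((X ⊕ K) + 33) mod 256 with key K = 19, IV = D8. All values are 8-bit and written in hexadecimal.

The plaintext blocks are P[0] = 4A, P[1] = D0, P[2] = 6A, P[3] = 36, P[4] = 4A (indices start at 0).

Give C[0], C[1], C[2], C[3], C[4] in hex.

C[0] = BE, C[1] = F0, C[2] = 06, C[3] = 9E, C[4] = AE

OFB encryption: S_i = E(K, S_{i−1}) with S_{−1} = IV; C_i = P_i ⊕ S_i.
C[0]: S = E(K, D8) = F4; 4A ⊕ F4 = BE.
C[1]: S = E(K, F4) = 20; D0 ⊕ 20 = F0.
C[2]: S = E(K, 20) = 6C; 6A ⊕ 6C = 06.
C[3]: S = E(K, 6C) = A8; 36 ⊕ A8 = 9E.
C[4]: S = E(K, A8) = E4; 4A ⊕ E4 = AE.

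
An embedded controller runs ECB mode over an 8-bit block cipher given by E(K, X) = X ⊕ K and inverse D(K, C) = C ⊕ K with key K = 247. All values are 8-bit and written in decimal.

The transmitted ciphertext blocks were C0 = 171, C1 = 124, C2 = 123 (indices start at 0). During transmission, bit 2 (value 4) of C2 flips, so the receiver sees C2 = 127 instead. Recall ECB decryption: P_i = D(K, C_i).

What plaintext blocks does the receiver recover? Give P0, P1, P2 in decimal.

P0 = 92, P1 = 139, P2 = 136

Only C2 changed, to 127. In ECB, a change in C_i affects only P_i. Decrypting the received ciphertext:
P0: D(K, 171) = 92.
P1: D(K, 124) = 139.
P2: D(K, 127) = 136.
Blocks that differ from the original plaintext: P2.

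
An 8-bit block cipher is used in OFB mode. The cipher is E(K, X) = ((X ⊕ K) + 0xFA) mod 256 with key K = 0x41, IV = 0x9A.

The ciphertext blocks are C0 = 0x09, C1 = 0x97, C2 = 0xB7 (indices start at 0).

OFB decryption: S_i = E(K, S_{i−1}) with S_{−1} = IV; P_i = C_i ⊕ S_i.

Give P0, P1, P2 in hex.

P0 = 0xDC, P1 = 0x19, P2 = 0x7E

P0: S = E(K, 0x9A) = 0xD5; 0x09 ⊕ 0xD5 = 0xDC.
P1: S = E(K, 0xD5) = 0x8E; 0x97 ⊕ 0x8E = 0x19.
P2: S = E(K, 0x8E) = 0xC9; 0xB7 ⊕ 0xC9 = 0x7E.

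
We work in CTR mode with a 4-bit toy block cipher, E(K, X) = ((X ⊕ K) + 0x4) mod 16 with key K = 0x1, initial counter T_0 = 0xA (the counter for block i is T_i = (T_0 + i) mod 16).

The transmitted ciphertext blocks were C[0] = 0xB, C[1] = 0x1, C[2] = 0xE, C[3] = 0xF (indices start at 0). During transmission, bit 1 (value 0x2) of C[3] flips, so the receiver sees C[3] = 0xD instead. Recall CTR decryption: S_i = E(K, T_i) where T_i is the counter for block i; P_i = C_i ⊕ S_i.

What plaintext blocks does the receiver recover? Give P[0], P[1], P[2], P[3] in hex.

Only C[3] changed, to 0xD. In CTR, a change in C_i flips the same bit in P_i only; the keystream is unaffected. Decrypting the received ciphertext:
P[0]: T = 0xA, S = E(K, T) = 0xF; 0xB ⊕ 0xF = 0x4.
P[1]: T = 0xB, S = E(K, T) = 0xE; 0x1 ⊕ 0xE = 0xF.
P[2]: T = 0xC, S = E(K, T) = 0x1; 0xE ⊕ 0x1 = 0xF.
P[3]: T = 0xD, S = E(K, T) = 0x0; 0xD ⊕ 0x0 = 0xD.
Blocks that differ from the original plaintext: P[3].

P[0] = 0x4, P[1] = 0xF, P[2] = 0xF, P[3] = 0xD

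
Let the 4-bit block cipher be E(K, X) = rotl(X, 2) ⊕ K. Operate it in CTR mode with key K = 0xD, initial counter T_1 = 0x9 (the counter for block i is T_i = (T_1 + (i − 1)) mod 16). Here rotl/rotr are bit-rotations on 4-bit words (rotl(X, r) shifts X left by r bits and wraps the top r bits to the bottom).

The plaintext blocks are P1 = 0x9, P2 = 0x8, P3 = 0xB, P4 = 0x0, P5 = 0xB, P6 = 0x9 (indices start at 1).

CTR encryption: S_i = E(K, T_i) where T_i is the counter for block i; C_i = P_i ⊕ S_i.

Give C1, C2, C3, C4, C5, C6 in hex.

C1: T = 0x9, S = E(K, T) = 0xB; 0x9 ⊕ 0xB = 0x2.
C2: T = 0xA, S = E(K, T) = 0x7; 0x8 ⊕ 0x7 = 0xF.
C3: T = 0xB, S = E(K, T) = 0x3; 0xB ⊕ 0x3 = 0x8.
C4: T = 0xC, S = E(K, T) = 0xE; 0x0 ⊕ 0xE = 0xE.
C5: T = 0xD, S = E(K, T) = 0xA; 0xB ⊕ 0xA = 0x1.
C6: T = 0xE, S = E(K, T) = 0x6; 0x9 ⊕ 0x6 = 0xF.

C1 = 0x2, C2 = 0xF, C3 = 0x8, C4 = 0xE, C5 = 0x1, C6 = 0xF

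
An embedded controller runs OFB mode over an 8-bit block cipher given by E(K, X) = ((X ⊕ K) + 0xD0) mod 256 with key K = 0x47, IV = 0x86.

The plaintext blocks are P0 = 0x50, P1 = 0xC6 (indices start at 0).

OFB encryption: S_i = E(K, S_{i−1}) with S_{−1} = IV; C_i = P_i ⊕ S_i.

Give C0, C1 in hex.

C0: S = E(K, 0x86) = 0x91; 0x50 ⊕ 0x91 = 0xC1.
C1: S = E(K, 0x91) = 0xA6; 0xC6 ⊕ 0xA6 = 0x60.

C0 = 0xC1, C1 = 0x60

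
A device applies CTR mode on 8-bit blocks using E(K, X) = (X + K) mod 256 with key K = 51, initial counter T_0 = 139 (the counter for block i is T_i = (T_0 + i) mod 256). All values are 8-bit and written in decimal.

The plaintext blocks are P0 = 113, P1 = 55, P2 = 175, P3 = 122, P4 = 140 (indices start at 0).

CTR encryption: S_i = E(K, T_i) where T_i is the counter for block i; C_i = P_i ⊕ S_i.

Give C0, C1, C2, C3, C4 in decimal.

C0 = 207, C1 = 136, C2 = 111, C3 = 187, C4 = 78

C0: T = 139, S = E(K, T) = 190; 113 ⊕ 190 = 207.
C1: T = 140, S = E(K, T) = 191; 55 ⊕ 191 = 136.
C2: T = 141, S = E(K, T) = 192; 175 ⊕ 192 = 111.
C3: T = 142, S = E(K, T) = 193; 122 ⊕ 193 = 187.
C4: T = 143, S = E(K, T) = 194; 140 ⊕ 194 = 78.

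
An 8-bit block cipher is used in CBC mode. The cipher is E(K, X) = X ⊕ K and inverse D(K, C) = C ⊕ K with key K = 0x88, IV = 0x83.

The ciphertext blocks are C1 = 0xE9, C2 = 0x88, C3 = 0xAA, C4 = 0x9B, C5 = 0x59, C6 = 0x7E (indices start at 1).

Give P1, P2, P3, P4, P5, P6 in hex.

P1 = 0xE2, P2 = 0xE9, P3 = 0xAA, P4 = 0xB9, P5 = 0x4A, P6 = 0xAF

CBC decryption: P_i = D(K, C_i) ⊕ C_{i−1}, with C_{0} = IV.
P1: D(K, 0xE9) = 0x61; 0x61 ⊕ 0x83 = 0xE2.
P2: D(K, 0x88) = 0x00; 0x00 ⊕ 0xE9 = 0xE9.
P3: D(K, 0xAA) = 0x22; 0x22 ⊕ 0x88 = 0xAA.
P4: D(K, 0x9B) = 0x13; 0x13 ⊕ 0xAA = 0xB9.
P5: D(K, 0x59) = 0xD1; 0xD1 ⊕ 0x9B = 0x4A.
P6: D(K, 0x7E) = 0xF6; 0xF6 ⊕ 0x59 = 0xAF.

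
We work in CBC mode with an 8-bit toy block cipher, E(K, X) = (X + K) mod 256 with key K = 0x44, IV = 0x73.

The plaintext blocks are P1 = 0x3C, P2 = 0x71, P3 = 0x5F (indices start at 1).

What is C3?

C3 = 0xBD

CBC encryption: C_i = E(K, P_i ⊕ C_{i−1}), with C_{0} = IV.
C1: P1 ⊕ 0x73 = 0x4F; E(K, 0x4F) = 0x93.
C2: P2 ⊕ 0x93 = 0xE2; E(K, 0xE2) = 0x26.
C3: P3 ⊕ 0x26 = 0x79; E(K, 0x79) = 0xBD.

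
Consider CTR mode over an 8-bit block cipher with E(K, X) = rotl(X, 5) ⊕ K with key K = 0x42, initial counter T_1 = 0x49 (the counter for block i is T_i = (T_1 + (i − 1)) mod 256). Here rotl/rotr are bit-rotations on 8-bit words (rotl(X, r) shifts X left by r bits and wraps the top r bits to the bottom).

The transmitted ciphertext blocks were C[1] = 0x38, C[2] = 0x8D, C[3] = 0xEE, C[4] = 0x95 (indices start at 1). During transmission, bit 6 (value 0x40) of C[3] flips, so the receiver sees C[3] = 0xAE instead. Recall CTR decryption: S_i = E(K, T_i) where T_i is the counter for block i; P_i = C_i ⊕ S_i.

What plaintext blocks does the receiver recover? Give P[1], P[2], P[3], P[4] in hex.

P[1] = 0x53, P[2] = 0x86, P[3] = 0x85, P[4] = 0x5E

Only C[3] changed, to 0xAE. In CTR, a change in C_i flips the same bit in P_i only; the keystream is unaffected. Decrypting the received ciphertext:
P[1]: T = 0x49, S = E(K, T) = 0x6B; 0x38 ⊕ 0x6B = 0x53.
P[2]: T = 0x4A, S = E(K, T) = 0x0B; 0x8D ⊕ 0x0B = 0x86.
P[3]: T = 0x4B, S = E(K, T) = 0x2B; 0xAE ⊕ 0x2B = 0x85.
P[4]: T = 0x4C, S = E(K, T) = 0xCB; 0x95 ⊕ 0xCB = 0x5E.
Blocks that differ from the original plaintext: P[3].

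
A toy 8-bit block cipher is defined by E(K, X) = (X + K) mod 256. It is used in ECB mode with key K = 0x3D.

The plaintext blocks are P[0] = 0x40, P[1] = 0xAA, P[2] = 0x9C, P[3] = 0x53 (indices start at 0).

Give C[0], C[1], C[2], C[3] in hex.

ECB encryption: C_i = E(K, P_i).
C[0]: E(K, 0x40) = 0x7D.
C[1]: E(K, 0xAA) = 0xE7.
C[2]: E(K, 0x9C) = 0xD9.
C[3]: E(K, 0x53) = 0x90.

C[0] = 0x7D, C[1] = 0xE7, C[2] = 0xD9, C[3] = 0x90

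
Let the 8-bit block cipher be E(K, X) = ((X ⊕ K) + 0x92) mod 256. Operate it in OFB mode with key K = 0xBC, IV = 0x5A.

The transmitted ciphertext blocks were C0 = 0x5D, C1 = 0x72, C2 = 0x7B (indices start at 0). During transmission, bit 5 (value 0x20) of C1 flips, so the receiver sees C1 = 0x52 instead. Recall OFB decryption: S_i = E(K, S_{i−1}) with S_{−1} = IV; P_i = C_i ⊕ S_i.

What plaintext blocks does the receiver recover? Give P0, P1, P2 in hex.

Only C1 changed, to 0x52. In OFB, a change in C_i flips the same bit in P_i only; the keystream is unaffected. Decrypting the received ciphertext:
P0: S = E(K, 0x5A) = 0x78; 0x5D ⊕ 0x78 = 0x25.
P1: S = E(K, 0x78) = 0x56; 0x52 ⊕ 0x56 = 0x04.
P2: S = E(K, 0x56) = 0x7C; 0x7B ⊕ 0x7C = 0x07.
Blocks that differ from the original plaintext: P1.

P0 = 0x25, P1 = 0x04, P2 = 0x07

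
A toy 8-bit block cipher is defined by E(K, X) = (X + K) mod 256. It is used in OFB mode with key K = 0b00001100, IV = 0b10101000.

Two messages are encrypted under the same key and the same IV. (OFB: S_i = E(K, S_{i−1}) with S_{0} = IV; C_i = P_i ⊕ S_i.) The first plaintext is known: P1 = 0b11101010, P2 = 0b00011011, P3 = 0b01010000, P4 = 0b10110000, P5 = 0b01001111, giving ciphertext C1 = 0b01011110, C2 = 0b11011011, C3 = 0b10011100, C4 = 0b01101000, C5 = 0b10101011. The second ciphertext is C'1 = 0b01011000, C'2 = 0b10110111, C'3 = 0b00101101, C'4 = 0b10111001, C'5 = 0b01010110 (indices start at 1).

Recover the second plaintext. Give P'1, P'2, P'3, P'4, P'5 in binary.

In OFB with a reused IV, both messages share the same keystream S_i, so C_i ⊕ C'_i = P_i ⊕ P'_i and thus P'_i = P_i ⊕ C_i ⊕ C'_i.
P'1: 0b11101010 ⊕ 0b01011110 ⊕ 0b01011000 = 0b11101100.
P'2: 0b00011011 ⊕ 0b11011011 ⊕ 0b10110111 = 0b01110111.
P'3: 0b01010000 ⊕ 0b10011100 ⊕ 0b00101101 = 0b11100001.
P'4: 0b10110000 ⊕ 0b01101000 ⊕ 0b10111001 = 0b01100001.
P'5: 0b01001111 ⊕ 0b10101011 ⊕ 0b01010110 = 0b10110010.

P'1 = 0b11101100, P'2 = 0b01110111, P'3 = 0b11100001, P'4 = 0b01100001, P'5 = 0b10110010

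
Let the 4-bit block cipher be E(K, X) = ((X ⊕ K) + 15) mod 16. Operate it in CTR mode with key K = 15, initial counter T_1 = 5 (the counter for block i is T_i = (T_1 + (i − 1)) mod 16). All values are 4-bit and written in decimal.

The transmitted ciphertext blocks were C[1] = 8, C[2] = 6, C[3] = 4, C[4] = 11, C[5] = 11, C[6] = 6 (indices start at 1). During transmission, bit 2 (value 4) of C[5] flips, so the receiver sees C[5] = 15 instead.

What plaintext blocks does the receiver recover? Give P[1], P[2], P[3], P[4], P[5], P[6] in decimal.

CTR decryption: S_i = E(K, T_i) where T_i is the counter for block i; P_i = C_i ⊕ S_i.
Only C[5] changed, to 15. In CTR, a change in C_i flips the same bit in P_i only; the keystream is unaffected. Decrypting the received ciphertext:
P[1]: T = 5, S = E(K, T) = 9; 8 ⊕ 9 = 1.
P[2]: T = 6, S = E(K, T) = 8; 6 ⊕ 8 = 14.
P[3]: T = 7, S = E(K, T) = 7; 4 ⊕ 7 = 3.
P[4]: T = 8, S = E(K, T) = 6; 11 ⊕ 6 = 13.
P[5]: T = 9, S = E(K, T) = 5; 15 ⊕ 5 = 10.
P[6]: T = 10, S = E(K, T) = 4; 6 ⊕ 4 = 2.
Blocks that differ from the original plaintext: P[5].

P[1] = 1, P[2] = 14, P[3] = 3, P[4] = 13, P[5] = 10, P[6] = 2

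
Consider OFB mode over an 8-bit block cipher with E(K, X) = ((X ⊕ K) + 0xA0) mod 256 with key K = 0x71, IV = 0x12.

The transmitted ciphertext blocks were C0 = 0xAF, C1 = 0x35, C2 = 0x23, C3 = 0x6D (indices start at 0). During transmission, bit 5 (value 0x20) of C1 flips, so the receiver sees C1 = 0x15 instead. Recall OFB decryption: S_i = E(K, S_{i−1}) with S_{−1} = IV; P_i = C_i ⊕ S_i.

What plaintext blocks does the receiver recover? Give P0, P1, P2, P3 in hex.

Only C1 changed, to 0x15. In OFB, a change in C_i flips the same bit in P_i only; the keystream is unaffected. Decrypting the received ciphertext:
P0: S = E(K, 0x12) = 0x03; 0xAF ⊕ 0x03 = 0xAC.
P1: S = E(K, 0x03) = 0x12; 0x15 ⊕ 0x12 = 0x07.
P2: S = E(K, 0x12) = 0x03; 0x23 ⊕ 0x03 = 0x20.
P3: S = E(K, 0x03) = 0x12; 0x6D ⊕ 0x12 = 0x7F.
Blocks that differ from the original plaintext: P1.

P0 = 0xAC, P1 = 0x07, P2 = 0x20, P3 = 0x7F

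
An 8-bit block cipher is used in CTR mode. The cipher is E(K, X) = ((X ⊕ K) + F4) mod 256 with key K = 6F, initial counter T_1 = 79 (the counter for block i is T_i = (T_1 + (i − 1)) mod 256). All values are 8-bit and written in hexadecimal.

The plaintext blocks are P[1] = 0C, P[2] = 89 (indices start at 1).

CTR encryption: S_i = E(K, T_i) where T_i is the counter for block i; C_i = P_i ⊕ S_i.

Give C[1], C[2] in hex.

C[1]: T = 79, S = E(K, T) = 0A; 0C ⊕ 0A = 06.
C[2]: T = 7A, S = E(K, T) = 09; 89 ⊕ 09 = 80.

C[1] = 06, C[2] = 80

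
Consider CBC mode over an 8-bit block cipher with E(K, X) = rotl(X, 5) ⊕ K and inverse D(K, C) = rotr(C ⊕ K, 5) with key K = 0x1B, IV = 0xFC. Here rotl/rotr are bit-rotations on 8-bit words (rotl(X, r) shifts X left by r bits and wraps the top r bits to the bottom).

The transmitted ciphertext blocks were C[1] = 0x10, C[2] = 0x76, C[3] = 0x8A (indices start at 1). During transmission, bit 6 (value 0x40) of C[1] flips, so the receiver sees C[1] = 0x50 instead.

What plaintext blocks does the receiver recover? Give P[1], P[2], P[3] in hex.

CBC decryption: P_i = D(K, C_i) ⊕ C_{i−1}, with C_{0} = IV.
Only C[1] changed, to 0x50. In CBC, a change in C_i garbles P_i and flips the same bit in P_{i+1}. Decrypting the received ciphertext:
P[1]: D(K, 0x50) = 0x5A; 0x5A ⊕ 0xFC = 0xA6.
P[2]: D(K, 0x76) = 0x6B; 0x6B ⊕ 0x50 = 0x3B.
P[3]: D(K, 0x8A) = 0x8C; 0x8C ⊕ 0x76 = 0xFA.
Blocks that differ from the original plaintext: P[1], P[2].

P[1] = 0xA6, P[2] = 0x3B, P[3] = 0xFA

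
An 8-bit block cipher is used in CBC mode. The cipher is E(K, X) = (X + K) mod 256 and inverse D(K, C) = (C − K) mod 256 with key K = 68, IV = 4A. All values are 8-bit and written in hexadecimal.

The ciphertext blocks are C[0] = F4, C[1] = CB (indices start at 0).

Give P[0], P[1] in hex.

P[0] = C6, P[1] = 97

CBC decryption: P_i = D(K, C_i) ⊕ C_{i−1}, with C_{−1} = IV.
P[0]: D(K, F4) = 8C; 8C ⊕ 4A = C6.
P[1]: D(K, CB) = 63; 63 ⊕ F4 = 97.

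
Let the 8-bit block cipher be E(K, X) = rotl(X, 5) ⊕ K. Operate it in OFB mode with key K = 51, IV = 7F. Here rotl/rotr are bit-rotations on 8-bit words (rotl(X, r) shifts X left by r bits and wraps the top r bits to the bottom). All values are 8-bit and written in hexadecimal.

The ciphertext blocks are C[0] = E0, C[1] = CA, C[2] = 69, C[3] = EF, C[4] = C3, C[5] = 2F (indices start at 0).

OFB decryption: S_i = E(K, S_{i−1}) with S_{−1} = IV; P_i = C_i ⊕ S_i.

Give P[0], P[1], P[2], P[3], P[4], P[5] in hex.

P[0]: S = E(K, 7F) = BE; E0 ⊕ BE = 5E.
P[1]: S = E(K, BE) = 86; CA ⊕ 86 = 4C.
P[2]: S = E(K, 86) = 81; 69 ⊕ 81 = E8.
P[3]: S = E(K, 81) = 61; EF ⊕ 61 = 8E.
P[4]: S = E(K, 61) = 7D; C3 ⊕ 7D = BE.
P[5]: S = E(K, 7D) = FE; 2F ⊕ FE = D1.

P[0] = 5E, P[1] = 4C, P[2] = E8, P[3] = 8E, P[4] = BE, P[5] = D1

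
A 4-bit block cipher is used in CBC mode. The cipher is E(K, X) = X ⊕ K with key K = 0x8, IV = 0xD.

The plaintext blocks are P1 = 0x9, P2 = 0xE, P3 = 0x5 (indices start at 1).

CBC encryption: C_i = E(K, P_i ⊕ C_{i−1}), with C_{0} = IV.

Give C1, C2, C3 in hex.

C1 = 0xC, C2 = 0xA, C3 = 0x7

C1: P1 ⊕ 0xD = 0x4; E(K, 0x4) = 0xC.
C2: P2 ⊕ 0xC = 0x2; E(K, 0x2) = 0xA.
C3: P3 ⊕ 0xA = 0xF; E(K, 0xF) = 0x7.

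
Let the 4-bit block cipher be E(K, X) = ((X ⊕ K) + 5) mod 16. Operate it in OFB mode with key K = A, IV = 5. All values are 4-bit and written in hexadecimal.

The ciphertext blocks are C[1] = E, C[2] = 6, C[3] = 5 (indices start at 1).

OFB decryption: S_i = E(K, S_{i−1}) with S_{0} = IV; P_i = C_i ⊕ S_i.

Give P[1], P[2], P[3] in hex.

P[1]: S = E(K, 5) = 4; E ⊕ 4 = A.
P[2]: S = E(K, 4) = 3; 6 ⊕ 3 = 5.
P[3]: S = E(K, 3) = E; 5 ⊕ E = B.

P[1] = A, P[2] = 5, P[3] = B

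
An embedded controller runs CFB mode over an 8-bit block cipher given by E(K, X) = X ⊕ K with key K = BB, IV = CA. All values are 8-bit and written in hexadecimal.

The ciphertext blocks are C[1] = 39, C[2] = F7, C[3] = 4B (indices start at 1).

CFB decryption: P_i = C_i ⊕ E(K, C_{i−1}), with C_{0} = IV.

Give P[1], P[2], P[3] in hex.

P[1]: E(K, CA) = 71; 39 ⊕ 71 = 48.
P[2]: E(K, 39) = 82; F7 ⊕ 82 = 75.
P[3]: E(K, F7) = 4C; 4B ⊕ 4C = 07.

P[1] = 48, P[2] = 75, P[3] = 07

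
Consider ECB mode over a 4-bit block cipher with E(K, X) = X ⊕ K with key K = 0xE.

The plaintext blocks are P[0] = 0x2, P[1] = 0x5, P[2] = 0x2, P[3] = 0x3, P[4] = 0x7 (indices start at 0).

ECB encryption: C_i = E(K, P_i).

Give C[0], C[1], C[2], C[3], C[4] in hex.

C[0]: E(K, 0x2) = 0xC.
C[1]: E(K, 0x5) = 0xB.
C[2]: E(K, 0x2) = 0xC.
C[3]: E(K, 0x3) = 0xD.
C[4]: E(K, 0x7) = 0x9.

C[0] = 0xC, C[1] = 0xB, C[2] = 0xC, C[3] = 0xD, C[4] = 0x9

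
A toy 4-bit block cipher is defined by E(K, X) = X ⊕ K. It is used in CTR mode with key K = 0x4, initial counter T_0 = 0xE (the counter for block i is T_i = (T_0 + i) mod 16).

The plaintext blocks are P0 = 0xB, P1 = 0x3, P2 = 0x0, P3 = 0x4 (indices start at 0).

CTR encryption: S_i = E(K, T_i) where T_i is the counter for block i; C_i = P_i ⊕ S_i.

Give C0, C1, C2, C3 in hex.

C0: T = 0xE, S = E(K, T) = 0xA; 0xB ⊕ 0xA = 0x1.
C1: T = 0xF, S = E(K, T) = 0xB; 0x3 ⊕ 0xB = 0x8.
C2: T = 0x0, S = E(K, T) = 0x4; 0x0 ⊕ 0x4 = 0x4.
C3: T = 0x1, S = E(K, T) = 0x5; 0x4 ⊕ 0x5 = 0x1.

C0 = 0x1, C1 = 0x8, C2 = 0x4, C3 = 0x1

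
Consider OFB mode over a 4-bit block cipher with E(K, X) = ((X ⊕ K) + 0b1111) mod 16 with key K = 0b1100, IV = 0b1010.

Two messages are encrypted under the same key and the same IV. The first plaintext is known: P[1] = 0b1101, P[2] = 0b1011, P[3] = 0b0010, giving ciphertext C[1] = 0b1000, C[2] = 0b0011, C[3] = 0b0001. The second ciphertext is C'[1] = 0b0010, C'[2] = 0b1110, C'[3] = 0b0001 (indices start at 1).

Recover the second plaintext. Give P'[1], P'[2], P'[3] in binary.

P'[1] = 0b0111, P'[2] = 0b0110, P'[3] = 0b0010

In OFB with a reused IV, both messages share the same keystream S_i, so C_i ⊕ C'_i = P_i ⊕ P'_i and thus P'_i = P_i ⊕ C_i ⊕ C'_i.
P'[1]: 0b1101 ⊕ 0b1000 ⊕ 0b0010 = 0b0111.
P'[2]: 0b1011 ⊕ 0b0011 ⊕ 0b1110 = 0b0110.
P'[3]: 0b0010 ⊕ 0b0001 ⊕ 0b0001 = 0b0010.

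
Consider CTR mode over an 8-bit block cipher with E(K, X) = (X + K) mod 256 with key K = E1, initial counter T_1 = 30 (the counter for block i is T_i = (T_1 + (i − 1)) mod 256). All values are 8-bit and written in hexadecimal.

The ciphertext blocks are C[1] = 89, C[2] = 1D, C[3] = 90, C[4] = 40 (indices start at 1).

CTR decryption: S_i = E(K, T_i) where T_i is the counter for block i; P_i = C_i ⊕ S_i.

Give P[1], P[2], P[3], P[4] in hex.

P[1] = 98, P[2] = 0F, P[3] = 83, P[4] = 54

P[1]: T = 30, S = E(K, T) = 11; 89 ⊕ 11 = 98.
P[2]: T = 31, S = E(K, T) = 12; 1D ⊕ 12 = 0F.
P[3]: T = 32, S = E(K, T) = 13; 90 ⊕ 13 = 83.
P[4]: T = 33, S = E(K, T) = 14; 40 ⊕ 14 = 54.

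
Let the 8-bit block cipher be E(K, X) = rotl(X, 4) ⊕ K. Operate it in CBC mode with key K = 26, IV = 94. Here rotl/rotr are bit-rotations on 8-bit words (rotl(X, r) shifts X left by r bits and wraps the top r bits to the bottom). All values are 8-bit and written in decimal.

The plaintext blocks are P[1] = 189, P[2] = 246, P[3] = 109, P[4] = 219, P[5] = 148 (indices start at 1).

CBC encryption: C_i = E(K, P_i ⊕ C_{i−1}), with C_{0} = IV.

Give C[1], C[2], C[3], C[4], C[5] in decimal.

C[1]: P[1] ⊕ 94 = 227; E(K, 227) = 36.
C[2]: P[2] ⊕ 36 = 210; E(K, 210) = 55.
C[3]: P[3] ⊕ 55 = 90; E(K, 90) = 191.
C[4]: P[4] ⊕ 191 = 100; E(K, 100) = 92.
C[5]: P[5] ⊕ 92 = 200; E(K, 200) = 150.

C[1] = 36, C[2] = 55, C[3] = 191, C[4] = 92, C[5] = 150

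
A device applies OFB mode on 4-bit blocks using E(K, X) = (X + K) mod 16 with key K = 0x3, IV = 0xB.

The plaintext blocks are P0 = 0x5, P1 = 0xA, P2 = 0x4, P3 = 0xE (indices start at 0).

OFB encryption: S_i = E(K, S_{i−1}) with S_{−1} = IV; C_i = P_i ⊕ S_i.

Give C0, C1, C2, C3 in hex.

C0 = 0xB, C1 = 0xB, C2 = 0x0, C3 = 0x9

C0: S = E(K, 0xB) = 0xE; 0x5 ⊕ 0xE = 0xB.
C1: S = E(K, 0xE) = 0x1; 0xA ⊕ 0x1 = 0xB.
C2: S = E(K, 0x1) = 0x4; 0x4 ⊕ 0x4 = 0x0.
C3: S = E(K, 0x4) = 0x7; 0xE ⊕ 0x7 = 0x9.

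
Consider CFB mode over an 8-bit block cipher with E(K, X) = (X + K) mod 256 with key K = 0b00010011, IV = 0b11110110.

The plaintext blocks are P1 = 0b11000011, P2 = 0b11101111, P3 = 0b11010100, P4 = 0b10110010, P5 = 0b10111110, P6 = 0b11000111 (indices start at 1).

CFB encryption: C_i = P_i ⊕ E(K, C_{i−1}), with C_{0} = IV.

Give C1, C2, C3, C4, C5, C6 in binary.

C1: E(K, 0b11110110) = 0b00001001; 0b11000011 ⊕ 0b00001001 = 0b11001010.
C2: E(K, 0b11001010) = 0b11011101; 0b11101111 ⊕ 0b11011101 = 0b00110010.
C3: E(K, 0b00110010) = 0b01000101; 0b11010100 ⊕ 0b01000101 = 0b10010001.
C4: E(K, 0b10010001) = 0b10100100; 0b10110010 ⊕ 0b10100100 = 0b00010110.
C5: E(K, 0b00010110) = 0b00101001; 0b10111110 ⊕ 0b00101001 = 0b10010111.
C6: E(K, 0b10010111) = 0b10101010; 0b11000111 ⊕ 0b10101010 = 0b01101101.

C1 = 0b11001010, C2 = 0b00110010, C3 = 0b10010001, C4 = 0b00010110, C5 = 0b10010111, C6 = 0b01101101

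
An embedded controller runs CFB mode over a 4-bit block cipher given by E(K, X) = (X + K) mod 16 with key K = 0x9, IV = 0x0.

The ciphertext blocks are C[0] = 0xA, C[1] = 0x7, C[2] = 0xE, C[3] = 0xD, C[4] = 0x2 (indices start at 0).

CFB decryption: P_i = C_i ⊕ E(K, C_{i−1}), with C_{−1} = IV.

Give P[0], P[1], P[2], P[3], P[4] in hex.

P[0] = 0x3, P[1] = 0x4, P[2] = 0xE, P[3] = 0xA, P[4] = 0x4

P[0]: E(K, 0x0) = 0x9; 0xA ⊕ 0x9 = 0x3.
P[1]: E(K, 0xA) = 0x3; 0x7 ⊕ 0x3 = 0x4.
P[2]: E(K, 0x7) = 0x0; 0xE ⊕ 0x0 = 0xE.
P[3]: E(K, 0xE) = 0x7; 0xD ⊕ 0x7 = 0xA.
P[4]: E(K, 0xD) = 0x6; 0x2 ⊕ 0x6 = 0x4.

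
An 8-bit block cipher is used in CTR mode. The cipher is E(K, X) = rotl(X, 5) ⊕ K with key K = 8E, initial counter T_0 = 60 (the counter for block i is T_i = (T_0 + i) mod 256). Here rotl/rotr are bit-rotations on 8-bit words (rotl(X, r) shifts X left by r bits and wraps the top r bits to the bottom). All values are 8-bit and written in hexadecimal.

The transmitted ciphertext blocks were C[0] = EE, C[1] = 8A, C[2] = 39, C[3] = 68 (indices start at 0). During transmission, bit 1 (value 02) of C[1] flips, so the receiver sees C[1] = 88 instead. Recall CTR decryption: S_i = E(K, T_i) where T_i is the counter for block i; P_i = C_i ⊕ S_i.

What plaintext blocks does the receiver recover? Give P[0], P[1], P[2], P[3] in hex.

P[0] = 6C, P[1] = 2A, P[2] = FB, P[3] = 8A

Only C[1] changed, to 88. In CTR, a change in C_i flips the same bit in P_i only; the keystream is unaffected. Decrypting the received ciphertext:
P[0]: T = 60, S = E(K, T) = 82; EE ⊕ 82 = 6C.
P[1]: T = 61, S = E(K, T) = A2; 88 ⊕ A2 = 2A.
P[2]: T = 62, S = E(K, T) = C2; 39 ⊕ C2 = FB.
P[3]: T = 63, S = E(K, T) = E2; 68 ⊕ E2 = 8A.
Blocks that differ from the original plaintext: P[1].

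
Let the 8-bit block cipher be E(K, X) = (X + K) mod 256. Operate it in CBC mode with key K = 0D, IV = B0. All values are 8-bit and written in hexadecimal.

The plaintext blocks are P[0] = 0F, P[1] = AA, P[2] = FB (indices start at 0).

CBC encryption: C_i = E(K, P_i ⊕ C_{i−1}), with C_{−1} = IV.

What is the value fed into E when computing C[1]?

C[0]: P[0] ⊕ B0 = BF; E(K, BF) = CC.
C[1]: P[1] ⊕ CC = 66; E(K, 66) = 73.
So the input to E for block [1] is 66.

66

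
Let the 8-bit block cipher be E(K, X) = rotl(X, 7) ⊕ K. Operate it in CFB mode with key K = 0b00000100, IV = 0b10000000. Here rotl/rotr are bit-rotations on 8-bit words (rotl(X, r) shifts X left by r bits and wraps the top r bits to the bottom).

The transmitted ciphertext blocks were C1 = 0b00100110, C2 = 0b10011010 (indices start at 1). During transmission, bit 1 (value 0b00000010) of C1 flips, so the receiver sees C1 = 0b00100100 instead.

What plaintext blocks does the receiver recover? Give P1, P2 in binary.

CFB decryption: P_i = C_i ⊕ E(K, C_{i−1}), with C_{0} = IV.
Only C1 changed, to 0b00100100. In CFB, a change in C_i flips the same bit in P_i and garbles P_{i+1}. Decrypting the received ciphertext:
P1: E(K, 0b10000000) = 0b01000100; 0b00100100 ⊕ 0b01000100 = 0b01100000.
P2: E(K, 0b00100100) = 0b00010110; 0b10011010 ⊕ 0b00010110 = 0b10001100.
Blocks that differ from the original plaintext: P1, P2.

P1 = 0b01100000, P2 = 0b10001100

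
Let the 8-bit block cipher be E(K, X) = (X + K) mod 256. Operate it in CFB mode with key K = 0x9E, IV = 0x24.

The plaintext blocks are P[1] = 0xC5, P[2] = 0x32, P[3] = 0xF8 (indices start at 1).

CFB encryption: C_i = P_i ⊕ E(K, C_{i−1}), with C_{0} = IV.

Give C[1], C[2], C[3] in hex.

C[1]: E(K, 0x24) = 0xC2; 0xC5 ⊕ 0xC2 = 0x07.
C[2]: E(K, 0x07) = 0xA5; 0x32 ⊕ 0xA5 = 0x97.
C[3]: E(K, 0x97) = 0x35; 0xF8 ⊕ 0x35 = 0xCD.

C[1] = 0x07, C[2] = 0x97, C[3] = 0xCD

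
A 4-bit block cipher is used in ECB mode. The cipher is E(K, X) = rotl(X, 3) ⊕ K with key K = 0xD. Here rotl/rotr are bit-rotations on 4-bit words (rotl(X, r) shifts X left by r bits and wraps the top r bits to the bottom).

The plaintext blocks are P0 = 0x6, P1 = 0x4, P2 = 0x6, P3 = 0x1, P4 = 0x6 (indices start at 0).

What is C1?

C1 = 0xF

ECB encryption: C_i = E(K, P_i).
C1: E(K, 0x4) = 0xF.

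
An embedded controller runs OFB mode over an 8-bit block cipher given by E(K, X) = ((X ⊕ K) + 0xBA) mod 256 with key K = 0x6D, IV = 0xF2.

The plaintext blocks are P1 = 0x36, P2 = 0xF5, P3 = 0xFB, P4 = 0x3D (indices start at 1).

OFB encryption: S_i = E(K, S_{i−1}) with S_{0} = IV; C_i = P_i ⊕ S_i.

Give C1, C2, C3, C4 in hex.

C1: S = E(K, 0xF2) = 0x59; 0x36 ⊕ 0x59 = 0x6F.
C2: S = E(K, 0x59) = 0xEE; 0xF5 ⊕ 0xEE = 0x1B.
C3: S = E(K, 0xEE) = 0x3D; 0xFB ⊕ 0x3D = 0xC6.
C4: S = E(K, 0x3D) = 0x0A; 0x3D ⊕ 0x0A = 0x37.

C1 = 0x6F, C2 = 0x1B, C3 = 0xC6, C4 = 0x37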